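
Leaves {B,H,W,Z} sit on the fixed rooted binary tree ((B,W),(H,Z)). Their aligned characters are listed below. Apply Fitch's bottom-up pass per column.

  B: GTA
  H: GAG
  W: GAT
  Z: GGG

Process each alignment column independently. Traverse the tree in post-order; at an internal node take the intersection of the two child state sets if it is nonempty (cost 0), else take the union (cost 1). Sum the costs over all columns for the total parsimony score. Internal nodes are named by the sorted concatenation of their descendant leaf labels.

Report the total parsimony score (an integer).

site 0, node BW: B={G} ∩ W={G} → {G} (+0)
site 0, node HZ: H={G} ∩ Z={G} → {G} (+0)
site 0, node BHWZ: BW={G} ∩ HZ={G} → {G} (+0)
site 1, node BW: B={T} ∪ W={A} → {A,T} (+1)
site 1, node HZ: H={A} ∪ Z={G} → {A,G} (+1)
site 1, node BHWZ: BW={A,T} ∩ HZ={A,G} → {A} (+0)
site 2, node BW: B={A} ∪ W={T} → {A,T} (+1)
site 2, node HZ: H={G} ∩ Z={G} → {G} (+0)
site 2, node BHWZ: BW={A,T} ∪ HZ={G} → {A,G,T} (+1)
per-site changes: [0, 2, 2]; total = 4

4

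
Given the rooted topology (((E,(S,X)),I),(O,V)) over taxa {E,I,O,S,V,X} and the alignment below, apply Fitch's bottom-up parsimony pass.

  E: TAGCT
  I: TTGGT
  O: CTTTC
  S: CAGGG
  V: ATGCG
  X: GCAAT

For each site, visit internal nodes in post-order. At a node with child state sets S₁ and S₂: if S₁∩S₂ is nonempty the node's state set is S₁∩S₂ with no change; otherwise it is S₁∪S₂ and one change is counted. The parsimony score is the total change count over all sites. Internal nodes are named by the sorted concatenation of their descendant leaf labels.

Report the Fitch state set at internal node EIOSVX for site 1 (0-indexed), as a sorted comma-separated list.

T

site 0, node SX: S={C} ∪ X={G} → {C,G} (+1)
site 0, node ESX: E={T} ∪ SX={C,G} → {C,G,T} (+1)
site 0, node EISX: ESX={C,G,T} ∩ I={T} → {T} (+0)
site 0, node OV: O={C} ∪ V={A} → {A,C} (+1)
site 0, node EIOSVX: EISX={T} ∪ OV={A,C} → {A,C,T} (+1)
site 1, node SX: S={A} ∪ X={C} → {A,C} (+1)
site 1, node ESX: E={A} ∩ SX={A,C} → {A} (+0)
site 1, node EISX: ESX={A} ∪ I={T} → {A,T} (+1)
site 1, node OV: O={T} ∩ V={T} → {T} (+0)
site 1, node EIOSVX: EISX={A,T} ∩ OV={T} → {T} (+0)
site 2, node SX: S={G} ∪ X={A} → {A,G} (+1)
site 2, node ESX: E={G} ∩ SX={A,G} → {G} (+0)
site 2, node EISX: ESX={G} ∩ I={G} → {G} (+0)
site 2, node OV: O={T} ∪ V={G} → {G,T} (+1)
site 2, node EIOSVX: EISX={G} ∩ OV={G,T} → {G} (+0)
site 3, node SX: S={G} ∪ X={A} → {A,G} (+1)
site 3, node ESX: E={C} ∪ SX={A,G} → {A,C,G} (+1)
site 3, node EISX: ESX={A,C,G} ∩ I={G} → {G} (+0)
site 3, node OV: O={T} ∪ V={C} → {C,T} (+1)
site 3, node EIOSVX: EISX={G} ∪ OV={C,T} → {C,G,T} (+1)
site 4, node SX: S={G} ∪ X={T} → {G,T} (+1)
site 4, node ESX: E={T} ∩ SX={G,T} → {T} (+0)
site 4, node EISX: ESX={T} ∩ I={T} → {T} (+0)
site 4, node OV: O={C} ∪ V={G} → {C,G} (+1)
site 4, node EIOSVX: EISX={T} ∪ OV={C,G} → {C,G,T} (+1)
per-site changes: [4, 2, 2, 4, 3]; total = 15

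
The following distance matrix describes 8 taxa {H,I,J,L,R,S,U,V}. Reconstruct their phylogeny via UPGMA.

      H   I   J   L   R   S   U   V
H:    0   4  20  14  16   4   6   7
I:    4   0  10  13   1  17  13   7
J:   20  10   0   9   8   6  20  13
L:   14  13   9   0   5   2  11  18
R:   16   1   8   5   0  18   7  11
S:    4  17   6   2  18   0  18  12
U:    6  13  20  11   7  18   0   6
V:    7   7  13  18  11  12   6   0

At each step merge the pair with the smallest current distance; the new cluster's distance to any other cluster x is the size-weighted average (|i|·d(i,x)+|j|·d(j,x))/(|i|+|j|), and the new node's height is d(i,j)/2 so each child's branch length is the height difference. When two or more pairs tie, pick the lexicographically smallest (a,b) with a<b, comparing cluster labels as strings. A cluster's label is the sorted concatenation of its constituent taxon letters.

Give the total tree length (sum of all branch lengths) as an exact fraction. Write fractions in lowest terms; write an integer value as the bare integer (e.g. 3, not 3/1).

iteration 1: select I,R (d=1); attach at lengths (1/2, 1/2); label the merged cluster IR
  updated: d(H,IR)=10, d(IR,J)=9, d(IR,L)=9, d(IR,S)=35/2, d(IR,U)=10, d(IR,V)=9
iteration 2: select L,S (d=2); attach at lengths (1, 1); label the merged cluster LS
  updated: d(H,LS)=9, d(IR,LS)=53/4, d(J,LS)=15/2, d(LS,U)=29/2, d(LS,V)=15
iteration 3: select H,U (d=6); attach at lengths (3, 3); label the merged cluster HU
  updated: d(HU,IR)=10, d(HU,J)=20, d(HU,LS)=47/4, d(HU,V)=13/2
iteration 4: select HU,V (d=13/2); attach at lengths (1/4, 13/4); label the merged cluster HUV
  updated: d(HUV,IR)=29/3, d(HUV,J)=53/3, d(HUV,LS)=77/6
iteration 5: select J,LS (d=15/2); attach at lengths (15/4, 11/4); label the merged cluster JLS
  updated: d(HUV,JLS)=130/9, d(IR,JLS)=71/6
iteration 6: select HUV,IR (d=29/3); attach at lengths (19/12, 13/3); label the merged cluster HIRUV
  updated: d(HIRUV,JLS)=67/5
iteration 7: select HIRUV,JLS (d=67/5); attach at lengths (28/15, 59/20); label the merged cluster HIJLRSUV
final tree: ((((H:3,U:3):1/4,V:13/4):19/12,(I:1/2,R:1/2):13/3):28/15,(J:15/4,(L:1,S:1):11/4):59/20)
total length: 446/15

446/15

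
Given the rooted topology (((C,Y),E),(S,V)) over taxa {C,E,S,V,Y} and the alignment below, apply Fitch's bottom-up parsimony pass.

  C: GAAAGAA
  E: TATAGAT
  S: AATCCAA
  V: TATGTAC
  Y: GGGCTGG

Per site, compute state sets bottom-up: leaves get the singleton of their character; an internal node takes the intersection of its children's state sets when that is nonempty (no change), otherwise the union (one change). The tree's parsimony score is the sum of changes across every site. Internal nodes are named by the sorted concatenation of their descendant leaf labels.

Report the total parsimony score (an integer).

15

[col 0] CY: children C:{G}, Y:{G} ∩→ {G}; cost 0
[col 0] CEY: children CY:{G}, E:{T} ∪→ {G,T}; cost 1
[col 0] SV: children S:{A}, V:{T} ∪→ {A,T}; cost 1
[col 0] CESVY: children CEY:{G,T}, SV:{A,T} ∩→ {T}; cost 0
[col 1] CY: children C:{A}, Y:{G} ∪→ {A,G}; cost 1
[col 1] CEY: children CY:{A,G}, E:{A} ∩→ {A}; cost 0
[col 1] SV: children S:{A}, V:{A} ∩→ {A}; cost 0
[col 1] CESVY: children CEY:{A}, SV:{A} ∩→ {A}; cost 0
[col 2] CY: children C:{A}, Y:{G} ∪→ {A,G}; cost 1
[col 2] CEY: children CY:{A,G}, E:{T} ∪→ {A,G,T}; cost 1
[col 2] SV: children S:{T}, V:{T} ∩→ {T}; cost 0
[col 2] CESVY: children CEY:{A,G,T}, SV:{T} ∩→ {T}; cost 0
[col 3] CY: children C:{A}, Y:{C} ∪→ {A,C}; cost 1
[col 3] CEY: children CY:{A,C}, E:{A} ∩→ {A}; cost 0
[col 3] SV: children S:{C}, V:{G} ∪→ {C,G}; cost 1
[col 3] CESVY: children CEY:{A}, SV:{C,G} ∪→ {A,C,G}; cost 1
[col 4] CY: children C:{G}, Y:{T} ∪→ {G,T}; cost 1
[col 4] CEY: children CY:{G,T}, E:{G} ∩→ {G}; cost 0
[col 4] SV: children S:{C}, V:{T} ∪→ {C,T}; cost 1
[col 4] CESVY: children CEY:{G}, SV:{C,T} ∪→ {C,G,T}; cost 1
[col 5] CY: children C:{A}, Y:{G} ∪→ {A,G}; cost 1
[col 5] CEY: children CY:{A,G}, E:{A} ∩→ {A}; cost 0
[col 5] SV: children S:{A}, V:{A} ∩→ {A}; cost 0
[col 5] CESVY: children CEY:{A}, SV:{A} ∩→ {A}; cost 0
[col 6] CY: children C:{A}, Y:{G} ∪→ {A,G}; cost 1
[col 6] CEY: children CY:{A,G}, E:{T} ∪→ {A,G,T}; cost 1
[col 6] SV: children S:{A}, V:{C} ∪→ {A,C}; cost 1
[col 6] CESVY: children CEY:{A,G,T}, SV:{A,C} ∩→ {A}; cost 0
per-site changes: [2, 1, 2, 3, 3, 1, 3]; total = 15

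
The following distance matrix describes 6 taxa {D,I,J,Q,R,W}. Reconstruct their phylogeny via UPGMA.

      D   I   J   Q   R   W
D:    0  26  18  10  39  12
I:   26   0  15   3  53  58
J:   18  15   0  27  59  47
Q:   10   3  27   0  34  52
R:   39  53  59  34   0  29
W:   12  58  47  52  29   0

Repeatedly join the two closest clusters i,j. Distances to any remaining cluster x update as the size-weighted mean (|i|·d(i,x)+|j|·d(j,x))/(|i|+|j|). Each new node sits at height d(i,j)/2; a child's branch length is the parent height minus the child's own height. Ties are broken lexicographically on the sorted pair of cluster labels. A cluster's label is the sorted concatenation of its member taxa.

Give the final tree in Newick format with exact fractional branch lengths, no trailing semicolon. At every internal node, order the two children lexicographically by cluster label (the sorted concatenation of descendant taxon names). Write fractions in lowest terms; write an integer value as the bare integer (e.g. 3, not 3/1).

(((D:6,W:6):11,R:17):17/6,((I:3/2,Q:3/2):9,J:21/2):28/3)

1. join I+Q (d=3) ⇒ IQ; edges |I|=3/2, |Q|=3/2
  updated: d(D,IQ)=18, d(IQ,J)=21, d(IQ,R)=87/2, d(IQ,W)=55
2. join D+W (d=12) ⇒ DW; edges |D|=6, |W|=6
  updated: d(DW,IQ)=73/2, d(DW,J)=65/2, d(DW,R)=34
3. join IQ+J (d=21) ⇒ IJQ; edges |IQ|=9, |J|=21/2
  updated: d(DW,IJQ)=211/6, d(IJQ,R)=146/3
4. join DW+R (d=34) ⇒ DRW; edges |DW|=11, |R|=17
  updated: d(DRW,IJQ)=119/3
5. join DRW+IJQ (d=119/3) ⇒ DIJQRW; edges |DRW|=17/6, |IJQ|=28/3
final tree: (((D:6,W:6):11,R:17):17/6,((I:3/2,Q:3/2):9,J:21/2):28/3)
total length: 224/3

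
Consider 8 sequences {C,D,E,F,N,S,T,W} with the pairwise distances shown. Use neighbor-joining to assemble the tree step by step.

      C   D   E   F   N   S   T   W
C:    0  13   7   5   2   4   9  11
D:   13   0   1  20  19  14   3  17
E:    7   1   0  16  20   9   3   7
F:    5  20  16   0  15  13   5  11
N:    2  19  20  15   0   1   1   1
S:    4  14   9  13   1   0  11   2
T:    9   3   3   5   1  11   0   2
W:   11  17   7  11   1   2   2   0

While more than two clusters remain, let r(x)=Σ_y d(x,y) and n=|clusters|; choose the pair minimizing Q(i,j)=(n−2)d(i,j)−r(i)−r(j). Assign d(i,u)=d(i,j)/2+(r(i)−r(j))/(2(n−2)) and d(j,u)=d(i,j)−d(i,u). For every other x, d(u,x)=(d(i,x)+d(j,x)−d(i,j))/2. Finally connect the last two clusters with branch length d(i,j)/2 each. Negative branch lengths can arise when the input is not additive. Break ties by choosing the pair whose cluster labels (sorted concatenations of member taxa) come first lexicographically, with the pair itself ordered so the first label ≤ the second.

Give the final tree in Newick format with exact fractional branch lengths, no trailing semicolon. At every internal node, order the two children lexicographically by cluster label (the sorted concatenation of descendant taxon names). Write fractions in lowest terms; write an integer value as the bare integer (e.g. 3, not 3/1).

(((((C:-1/2,F:11/2):8/3,((D:5/2,E:-3/2):53/10,T:-14/5):23/6):53/16,W:7/16):9/16,N:1/8):7/16,S:7/16)

1. join D+E (d=1, Q=-144) ⇒ DE; edges |D|=5/2, |E|=-3/2
  updated: d(C,DE)=19/2, d(DE,F)=35/2, d(DE,N)=19, d(DE,S)=11, d(DE,T)=5/2, d(DE,W)=23/2
2. join DE+T (d=5/2, Q=-89) ⇒ DET; edges |DE|=53/10, |T|=-14/5
  updated: d(C,DET)=8, d(DET,F)=10, d(DET,N)=35/4, d(DET,S)=39/4, d(DET,W)=11/2
3. join C+F (d=5, Q=-64) ⇒ CF; edges |C|=-1/2, |F|=11/2
  updated: d(CF,DET)=13/2, d(CF,N)=6, d(CF,S)=6, d(CF,W)=17/2
4. join CF+DET (d=13/2, Q=-38) ⇒ CDEFT; edges |CF|=8/3, |DET|=23/6
  updated: d(CDEFT,N)=33/8, d(CDEFT,S)=37/8, d(CDEFT,W)=15/4
5. join CDEFT+W (d=15/4, Q=-47/4) ⇒ CDEFTW; edges |CDEFT|=53/16, |W|=7/16
  updated: d(CDEFTW,N)=11/16, d(CDEFTW,S)=23/16
6. join CDEFTW+N (d=11/16, Q=-25/8) ⇒ CDEFNTW; edges |CDEFTW|=9/16, |N|=1/8
  updated: d(CDEFNTW,S)=7/8
7. join CDEFNTW+S (d=7/8) ⇒ CDEFNSTW; edges |CDEFNTW|=7/16, |S|=7/16
final tree: (((((C:-1/2,F:11/2):8/3,((D:5/2,E:-3/2):53/10,T:-14/5):23/6):53/16,W:7/16):9/16,N:1/8):7/16,S:7/16)
total length: 325/16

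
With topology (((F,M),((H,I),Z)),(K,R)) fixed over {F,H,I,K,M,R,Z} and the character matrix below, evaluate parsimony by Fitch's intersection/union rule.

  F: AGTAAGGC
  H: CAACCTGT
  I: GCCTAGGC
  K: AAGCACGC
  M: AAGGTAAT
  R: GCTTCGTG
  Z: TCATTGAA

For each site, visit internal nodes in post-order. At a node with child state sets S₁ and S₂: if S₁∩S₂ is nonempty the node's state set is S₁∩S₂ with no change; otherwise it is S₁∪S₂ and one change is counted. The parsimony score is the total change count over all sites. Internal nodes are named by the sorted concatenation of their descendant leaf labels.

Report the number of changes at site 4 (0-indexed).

site 0, node FM: F={A} ∩ M={A} → {A} (+0)
site 0, node HI: H={C} ∪ I={G} → {C,G} (+1)
site 0, node HIZ: HI={C,G} ∪ Z={T} → {C,G,T} (+1)
site 0, node FHIMZ: FM={A} ∪ HIZ={C,G,T} → {A,C,G,T} (+1)
site 0, node KR: K={A} ∪ R={G} → {A,G} (+1)
site 0, node FHIKMRZ: FHIMZ={A,C,G,T} ∩ KR={A,G} → {A,G} (+0)
site 1, node FM: F={G} ∪ M={A} → {A,G} (+1)
site 1, node HI: H={A} ∪ I={C} → {A,C} (+1)
site 1, node HIZ: HI={A,C} ∩ Z={C} → {C} (+0)
site 1, node FHIMZ: FM={A,G} ∪ HIZ={C} → {A,C,G} (+1)
site 1, node KR: K={A} ∪ R={C} → {A,C} (+1)
site 1, node FHIKMRZ: FHIMZ={A,C,G} ∩ KR={A,C} → {A,C} (+0)
site 2, node FM: F={T} ∪ M={G} → {G,T} (+1)
site 2, node HI: H={A} ∪ I={C} → {A,C} (+1)
site 2, node HIZ: HI={A,C} ∩ Z={A} → {A} (+0)
site 2, node FHIMZ: FM={G,T} ∪ HIZ={A} → {A,G,T} (+1)
site 2, node KR: K={G} ∪ R={T} → {G,T} (+1)
site 2, node FHIKMRZ: FHIMZ={A,G,T} ∩ KR={G,T} → {G,T} (+0)
site 3, node FM: F={A} ∪ M={G} → {A,G} (+1)
site 3, node HI: H={C} ∪ I={T} → {C,T} (+1)
site 3, node HIZ: HI={C,T} ∩ Z={T} → {T} (+0)
site 3, node FHIMZ: FM={A,G} ∪ HIZ={T} → {A,G,T} (+1)
site 3, node KR: K={C} ∪ R={T} → {C,T} (+1)
site 3, node FHIKMRZ: FHIMZ={A,G,T} ∩ KR={C,T} → {T} (+0)
site 4, node FM: F={A} ∪ M={T} → {A,T} (+1)
site 4, node HI: H={C} ∪ I={A} → {A,C} (+1)
site 4, node HIZ: HI={A,C} ∪ Z={T} → {A,C,T} (+1)
site 4, node FHIMZ: FM={A,T} ∩ HIZ={A,C,T} → {A,T} (+0)
site 4, node KR: K={A} ∪ R={C} → {A,C} (+1)
site 4, node FHIKMRZ: FHIMZ={A,T} ∩ KR={A,C} → {A} (+0)
site 5, node FM: F={G} ∪ M={A} → {A,G} (+1)
site 5, node HI: H={T} ∪ I={G} → {G,T} (+1)
site 5, node HIZ: HI={G,T} ∩ Z={G} → {G} (+0)
site 5, node FHIMZ: FM={A,G} ∩ HIZ={G} → {G} (+0)
site 5, node KR: K={C} ∪ R={G} → {C,G} (+1)
site 5, node FHIKMRZ: FHIMZ={G} ∩ KR={C,G} → {G} (+0)
site 6, node FM: F={G} ∪ M={A} → {A,G} (+1)
site 6, node HI: H={G} ∩ I={G} → {G} (+0)
site 6, node HIZ: HI={G} ∪ Z={A} → {A,G} (+1)
site 6, node FHIMZ: FM={A,G} ∩ HIZ={A,G} → {A,G} (+0)
site 6, node KR: K={G} ∪ R={T} → {G,T} (+1)
site 6, node FHIKMRZ: FHIMZ={A,G} ∩ KR={G,T} → {G} (+0)
site 7, node FM: F={C} ∪ M={T} → {C,T} (+1)
site 7, node HI: H={T} ∪ I={C} → {C,T} (+1)
site 7, node HIZ: HI={C,T} ∪ Z={A} → {A,C,T} (+1)
site 7, node FHIMZ: FM={C,T} ∩ HIZ={A,C,T} → {C,T} (+0)
site 7, node KR: K={C} ∪ R={G} → {C,G} (+1)
site 7, node FHIKMRZ: FHIMZ={C,T} ∩ KR={C,G} → {C} (+0)
per-site changes: [4, 4, 4, 4, 4, 3, 3, 4]; total = 30

4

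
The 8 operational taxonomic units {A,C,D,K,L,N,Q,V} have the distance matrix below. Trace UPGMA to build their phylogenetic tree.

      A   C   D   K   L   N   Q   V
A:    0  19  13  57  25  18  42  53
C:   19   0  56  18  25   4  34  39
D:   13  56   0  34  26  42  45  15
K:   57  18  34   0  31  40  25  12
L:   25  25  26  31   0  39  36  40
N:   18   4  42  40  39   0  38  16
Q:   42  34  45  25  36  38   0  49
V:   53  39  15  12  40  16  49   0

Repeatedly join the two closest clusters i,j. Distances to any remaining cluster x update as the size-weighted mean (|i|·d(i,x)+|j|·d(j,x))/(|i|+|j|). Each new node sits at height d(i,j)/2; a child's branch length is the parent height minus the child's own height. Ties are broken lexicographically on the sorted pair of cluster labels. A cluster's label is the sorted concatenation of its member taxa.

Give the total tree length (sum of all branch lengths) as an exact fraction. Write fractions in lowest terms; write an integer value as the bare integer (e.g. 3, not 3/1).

iteration 1: select C,N (d=4); attach at lengths (2, 2); label the merged cluster CN
  updated: d(A,CN)=37/2, d(CN,D)=49, d(CN,K)=29, d(CN,L)=32, d(CN,Q)=36, d(CN,V)=55/2
iteration 2: select K,V (d=12); attach at lengths (6, 6); label the merged cluster KV
  updated: d(A,KV)=55, d(CN,KV)=113/4, d(D,KV)=49/2, d(KV,L)=71/2, d(KV,Q)=37
iteration 3: select A,D (d=13); attach at lengths (13/2, 13/2); label the merged cluster AD
  updated: d(AD,CN)=135/4, d(AD,KV)=159/4, d(AD,L)=51/2, d(AD,Q)=87/2
iteration 4: select AD,L (d=51/2); attach at lengths (25/4, 51/4); label the merged cluster ADL
  updated: d(ADL,CN)=199/6, d(ADL,KV)=115/3, d(ADL,Q)=41
iteration 5: select CN,KV (d=113/4); attach at lengths (97/8, 65/8); label the merged cluster CKNV
  updated: d(ADL,CKNV)=143/4, d(CKNV,Q)=73/2
iteration 6: select ADL,CKNV (d=143/4); attach at lengths (41/8, 15/4); label the merged cluster ACDKLNV
  updated: d(ACDKLNV,Q)=269/7
iteration 7: select ACDKLNV,Q (d=269/7); attach at lengths (75/56, 269/14); label the merged cluster ACDKLNQV
final tree: ((((A:13/2,D:13/2):25/4,L:51/4):41/8,((C:2,N:2):97/8,(K:6,V:6):65/8):15/4):75/56,Q:269/14)
total length: 2735/28

2735/28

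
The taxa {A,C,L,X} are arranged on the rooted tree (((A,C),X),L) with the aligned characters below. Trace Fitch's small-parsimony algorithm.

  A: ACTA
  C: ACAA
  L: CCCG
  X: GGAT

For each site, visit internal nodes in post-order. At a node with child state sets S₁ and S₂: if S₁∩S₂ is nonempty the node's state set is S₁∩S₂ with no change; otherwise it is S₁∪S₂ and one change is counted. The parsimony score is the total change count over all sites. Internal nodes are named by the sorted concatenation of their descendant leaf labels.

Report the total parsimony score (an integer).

7

AC@0: {A} ∩ {A} = {A} (intersection, +0)
ACX@0: {A} ∪ {G} = {A,G} (union, +1)
ACLX@0: {A,G} ∪ {C} = {A,C,G} (union, +1)
AC@1: {C} ∩ {C} = {C} (intersection, +0)
ACX@1: {C} ∪ {G} = {C,G} (union, +1)
ACLX@1: {C,G} ∩ {C} = {C} (intersection, +0)
AC@2: {T} ∪ {A} = {A,T} (union, +1)
ACX@2: {A,T} ∩ {A} = {A} (intersection, +0)
ACLX@2: {A} ∪ {C} = {A,C} (union, +1)
AC@3: {A} ∩ {A} = {A} (intersection, +0)
ACX@3: {A} ∪ {T} = {A,T} (union, +1)
ACLX@3: {A,T} ∪ {G} = {A,G,T} (union, +1)
per-site changes: [2, 1, 2, 2]; total = 7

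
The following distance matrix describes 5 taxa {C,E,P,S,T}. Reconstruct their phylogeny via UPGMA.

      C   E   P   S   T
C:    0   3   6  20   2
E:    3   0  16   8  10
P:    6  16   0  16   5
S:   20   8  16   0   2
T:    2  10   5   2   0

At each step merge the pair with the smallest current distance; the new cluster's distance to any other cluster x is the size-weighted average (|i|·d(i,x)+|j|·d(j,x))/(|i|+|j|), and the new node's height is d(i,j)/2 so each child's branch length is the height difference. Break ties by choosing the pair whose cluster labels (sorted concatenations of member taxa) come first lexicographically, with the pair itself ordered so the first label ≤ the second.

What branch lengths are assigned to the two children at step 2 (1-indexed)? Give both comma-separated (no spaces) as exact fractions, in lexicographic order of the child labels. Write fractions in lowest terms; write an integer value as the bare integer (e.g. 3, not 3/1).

7/4,11/4

iteration 1: select C,T (d=2); attach at lengths (1, 1); label the merged cluster CT
  updated: d(CT,E)=13/2, d(CT,P)=11/2, d(CT,S)=11
iteration 2: select CT,P (d=11/2); attach at lengths (7/4, 11/4); label the merged cluster CPT
  updated: d(CPT,E)=29/3, d(CPT,S)=38/3
iteration 3: select E,S (d=8); attach at lengths (4, 4); label the merged cluster ES
  updated: d(CPT,ES)=67/6
iteration 4: select CPT,ES (d=67/6); attach at lengths (17/6, 19/12); label the merged cluster CEPST
final tree: (((C:1,T:1):7/4,P:11/4):17/6,(E:4,S:4):19/12)
total length: 227/12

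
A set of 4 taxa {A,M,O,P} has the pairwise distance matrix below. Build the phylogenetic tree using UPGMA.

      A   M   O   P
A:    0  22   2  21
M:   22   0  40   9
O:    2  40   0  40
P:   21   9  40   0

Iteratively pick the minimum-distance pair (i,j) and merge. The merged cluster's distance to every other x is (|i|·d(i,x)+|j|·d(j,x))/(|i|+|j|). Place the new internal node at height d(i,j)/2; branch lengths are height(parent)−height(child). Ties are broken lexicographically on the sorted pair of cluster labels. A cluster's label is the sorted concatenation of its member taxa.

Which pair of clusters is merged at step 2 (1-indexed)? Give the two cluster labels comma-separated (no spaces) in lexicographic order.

M,P

step 1: merge (A,O) at d=2; branch lengths A→1, O→1; new cluster AO
  updated: d(AO,M)=31, d(AO,P)=61/2
step 2: merge (M,P) at d=9; branch lengths M→9/2, P→9/2; new cluster MP
  updated: d(AO,MP)=123/4
step 3: merge (AO,MP) at d=123/4; branch lengths AO→115/8, MP→87/8; new cluster AMOP
final tree: ((A:1,O:1):115/8,(M:9/2,P:9/2):87/8)
total length: 145/4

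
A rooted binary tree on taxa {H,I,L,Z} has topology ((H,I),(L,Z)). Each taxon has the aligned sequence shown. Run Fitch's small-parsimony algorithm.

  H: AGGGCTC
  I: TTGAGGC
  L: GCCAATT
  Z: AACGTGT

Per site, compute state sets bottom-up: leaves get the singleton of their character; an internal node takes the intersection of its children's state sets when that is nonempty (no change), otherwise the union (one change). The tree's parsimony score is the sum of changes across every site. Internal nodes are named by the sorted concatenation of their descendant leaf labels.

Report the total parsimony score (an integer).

site 0, node HI: H={A} ∪ I={T} → {A,T} (+1)
site 0, node LZ: L={G} ∪ Z={A} → {A,G} (+1)
site 0, node HILZ: HI={A,T} ∩ LZ={A,G} → {A} (+0)
site 1, node HI: H={G} ∪ I={T} → {G,T} (+1)
site 1, node LZ: L={C} ∪ Z={A} → {A,C} (+1)
site 1, node HILZ: HI={G,T} ∪ LZ={A,C} → {A,C,G,T} (+1)
site 2, node HI: H={G} ∩ I={G} → {G} (+0)
site 2, node LZ: L={C} ∩ Z={C} → {C} (+0)
site 2, node HILZ: HI={G} ∪ LZ={C} → {C,G} (+1)
site 3, node HI: H={G} ∪ I={A} → {A,G} (+1)
site 3, node LZ: L={A} ∪ Z={G} → {A,G} (+1)
site 3, node HILZ: HI={A,G} ∩ LZ={A,G} → {A,G} (+0)
site 4, node HI: H={C} ∪ I={G} → {C,G} (+1)
site 4, node LZ: L={A} ∪ Z={T} → {A,T} (+1)
site 4, node HILZ: HI={C,G} ∪ LZ={A,T} → {A,C,G,T} (+1)
site 5, node HI: H={T} ∪ I={G} → {G,T} (+1)
site 5, node LZ: L={T} ∪ Z={G} → {G,T} (+1)
site 5, node HILZ: HI={G,T} ∩ LZ={G,T} → {G,T} (+0)
site 6, node HI: H={C} ∩ I={C} → {C} (+0)
site 6, node LZ: L={T} ∩ Z={T} → {T} (+0)
site 6, node HILZ: HI={C} ∪ LZ={T} → {C,T} (+1)
per-site changes: [2, 3, 1, 2, 3, 2, 1]; total = 14

14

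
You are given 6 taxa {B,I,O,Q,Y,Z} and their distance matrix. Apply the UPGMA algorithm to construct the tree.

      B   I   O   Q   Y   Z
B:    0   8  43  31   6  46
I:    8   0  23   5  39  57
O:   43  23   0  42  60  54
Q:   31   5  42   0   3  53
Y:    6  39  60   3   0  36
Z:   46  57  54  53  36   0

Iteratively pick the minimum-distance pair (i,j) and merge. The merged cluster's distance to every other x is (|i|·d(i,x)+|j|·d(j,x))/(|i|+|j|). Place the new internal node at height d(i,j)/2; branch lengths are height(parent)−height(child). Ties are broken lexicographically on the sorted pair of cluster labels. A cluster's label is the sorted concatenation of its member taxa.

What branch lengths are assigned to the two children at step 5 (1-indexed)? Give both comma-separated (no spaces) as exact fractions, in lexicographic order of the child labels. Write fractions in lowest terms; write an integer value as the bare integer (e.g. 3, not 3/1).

step 1: merge (Q,Y) at d=3; branch lengths Q→3/2, Y→3/2; new cluster QY
  updated: d(B,QY)=37/2, d(I,QY)=22, d(O,QY)=51, d(QY,Z)=89/2
step 2: merge (B,I) at d=8; branch lengths B→4, I→4; new cluster BI
  updated: d(BI,O)=33, d(BI,QY)=81/4, d(BI,Z)=103/2
step 3: merge (BI,QY) at d=81/4; branch lengths BI→49/8, QY→69/8; new cluster BIQY
  updated: d(BIQY,O)=42, d(BIQY,Z)=48
step 4: merge (BIQY,O) at d=42; branch lengths BIQY→87/8, O→21; new cluster BIOQY
  updated: d(BIOQY,Z)=246/5
step 5: merge (BIOQY,Z) at d=246/5; branch lengths BIOQY→18/5, Z→123/5; new cluster BIOQYZ
final tree: ((((B:4,I:4):49/8,(Q:3/2,Y:3/2):69/8):87/8,O:21):18/5,Z:123/5)
total length: 3433/40

18/5,123/5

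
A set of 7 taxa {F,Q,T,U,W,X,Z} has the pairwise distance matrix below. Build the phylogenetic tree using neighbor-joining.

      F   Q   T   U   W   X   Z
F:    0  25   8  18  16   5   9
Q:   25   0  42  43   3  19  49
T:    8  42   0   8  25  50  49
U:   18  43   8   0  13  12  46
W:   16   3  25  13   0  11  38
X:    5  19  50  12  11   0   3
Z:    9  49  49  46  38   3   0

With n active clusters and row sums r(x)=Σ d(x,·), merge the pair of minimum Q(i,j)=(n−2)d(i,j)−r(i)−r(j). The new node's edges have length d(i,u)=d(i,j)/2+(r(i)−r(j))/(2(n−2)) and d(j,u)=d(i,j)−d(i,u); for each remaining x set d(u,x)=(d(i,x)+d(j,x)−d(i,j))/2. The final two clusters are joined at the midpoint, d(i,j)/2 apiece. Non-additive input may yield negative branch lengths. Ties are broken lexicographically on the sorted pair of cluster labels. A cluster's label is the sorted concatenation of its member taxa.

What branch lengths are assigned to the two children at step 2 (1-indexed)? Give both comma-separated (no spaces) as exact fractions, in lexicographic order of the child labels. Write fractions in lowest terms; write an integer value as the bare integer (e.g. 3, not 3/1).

iteration 1: select T,U (d=8, Q=-282); attach at lengths (41/5, -1/5); label the merged cluster TU
  updated: d(F,TU)=9, d(Q,TU)=77/2, d(TU,W)=15, d(TU,X)=27, d(TU,Z)=87/2
iteration 2: select Q,W (d=3, Q=-411/2); attach at lengths (127/16, -79/16); label the merged cluster QW
  updated: d(F,QW)=19, d(QW,TU)=101/4, d(QW,X)=27/2, d(QW,Z)=42
iteration 3: select X,Z (d=3, Q=-137); attach at lengths (-20/3, 29/3); label the merged cluster XZ
  updated: d(F,XZ)=11/2, d(QW,XZ)=105/4, d(TU,XZ)=135/4
iteration 4: select F,XZ (d=11/2, Q=-88); attach at lengths (-21/4, 43/4); label the merged cluster FXZ
  updated: d(FXZ,QW)=159/8, d(FXZ,TU)=149/8
iteration 5: select FXZ,QW (d=159/8, Q=-255/4); attach at lengths (53/8, 53/4); label the merged cluster FQWXZ
  updated: d(FQWXZ,TU)=12
iteration 6: select FQWXZ,TU (d=12); attach at lengths (6, 6); label the merged cluster FQTUWXZ
final tree: (((F:-21/4,(X:-20/3,Z:29/3):43/4):53/8,(Q:127/16,W:-79/16):53/4):6,(T:41/5,U:-1/5):6)
total length: 411/8

127/16,-79/16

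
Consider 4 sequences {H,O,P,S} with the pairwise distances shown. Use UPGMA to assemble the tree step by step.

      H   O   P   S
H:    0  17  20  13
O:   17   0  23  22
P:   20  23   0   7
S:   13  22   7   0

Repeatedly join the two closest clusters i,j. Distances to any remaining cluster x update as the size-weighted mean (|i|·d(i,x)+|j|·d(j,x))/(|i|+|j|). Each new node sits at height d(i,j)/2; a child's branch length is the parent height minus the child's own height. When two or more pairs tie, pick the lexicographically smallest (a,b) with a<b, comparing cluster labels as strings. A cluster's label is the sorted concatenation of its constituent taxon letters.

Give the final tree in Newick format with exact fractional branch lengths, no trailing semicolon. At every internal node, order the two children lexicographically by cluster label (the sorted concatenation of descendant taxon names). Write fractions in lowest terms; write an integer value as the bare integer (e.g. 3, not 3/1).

1. join P+S (d=7) ⇒ PS; edges |P|=7/2, |S|=7/2
  updated: d(H,PS)=33/2, d(O,PS)=45/2
2. join H+PS (d=33/2) ⇒ HPS; edges |H|=33/4, |PS|=19/4
  updated: d(HPS,O)=62/3
3. join HPS+O (d=62/3) ⇒ HOPS; edges |HPS|=25/12, |O|=31/3
final tree: ((H:33/4,(P:7/2,S:7/2):19/4):25/12,O:31/3)
total length: 389/12

((H:33/4,(P:7/2,S:7/2):19/4):25/12,O:31/3)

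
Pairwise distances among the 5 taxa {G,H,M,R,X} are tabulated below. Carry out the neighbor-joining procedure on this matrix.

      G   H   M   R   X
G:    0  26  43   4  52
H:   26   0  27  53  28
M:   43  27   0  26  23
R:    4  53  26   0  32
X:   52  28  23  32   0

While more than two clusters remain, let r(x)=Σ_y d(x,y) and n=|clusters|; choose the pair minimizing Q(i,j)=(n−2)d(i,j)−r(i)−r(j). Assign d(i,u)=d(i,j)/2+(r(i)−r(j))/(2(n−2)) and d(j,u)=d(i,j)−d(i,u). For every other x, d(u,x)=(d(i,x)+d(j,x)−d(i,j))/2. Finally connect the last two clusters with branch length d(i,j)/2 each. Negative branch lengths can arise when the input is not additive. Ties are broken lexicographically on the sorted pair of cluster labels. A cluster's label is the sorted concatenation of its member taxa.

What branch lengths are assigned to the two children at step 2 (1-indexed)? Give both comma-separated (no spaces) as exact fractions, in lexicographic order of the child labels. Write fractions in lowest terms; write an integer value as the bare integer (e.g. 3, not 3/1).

185/8,115/8

step 1: merge (G,R) at d=4, Q=-228; branch lengths G→11/3, R→1/3; new cluster GR
  updated: d(GR,H)=75/2, d(GR,M)=65/2, d(GR,X)=40
step 2: merge (GR,H) at d=75/2, Q=-255/2; branch lengths GR→185/8, H→115/8; new cluster GHR
  updated: d(GHR,M)=11, d(GHR,X)=61/4
step 3: merge (GHR,M) at d=11, Q=-197/4; branch lengths GHR→13/8, M→75/8; new cluster GHMR
  updated: d(GHMR,X)=109/8
step 4: merge (GHMR,X) at d=109/8; branch lengths GHMR→109/16, X→109/16; new cluster GHMRX
final tree: ((((G:11/3,R:1/3):185/8,H:115/8):13/8,M:75/8):109/16,X:109/16)
total length: 529/8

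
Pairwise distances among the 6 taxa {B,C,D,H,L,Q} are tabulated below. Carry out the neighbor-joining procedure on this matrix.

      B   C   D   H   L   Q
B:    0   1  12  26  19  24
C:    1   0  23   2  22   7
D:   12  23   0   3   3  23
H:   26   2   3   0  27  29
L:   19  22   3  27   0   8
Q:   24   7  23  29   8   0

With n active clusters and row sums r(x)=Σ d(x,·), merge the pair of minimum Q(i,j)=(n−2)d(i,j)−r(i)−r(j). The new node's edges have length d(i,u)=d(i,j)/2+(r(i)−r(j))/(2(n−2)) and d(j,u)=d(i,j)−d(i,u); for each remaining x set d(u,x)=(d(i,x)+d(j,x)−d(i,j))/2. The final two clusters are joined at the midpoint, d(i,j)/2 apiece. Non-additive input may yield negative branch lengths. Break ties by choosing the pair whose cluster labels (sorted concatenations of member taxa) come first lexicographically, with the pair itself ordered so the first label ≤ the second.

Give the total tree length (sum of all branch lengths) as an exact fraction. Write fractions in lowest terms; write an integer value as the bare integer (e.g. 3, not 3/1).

1. join D+H (d=3, Q=-139) ⇒ DH; edges |D|=-11/8, |H|=35/8
  updated: d(B,DH)=35/2, d(C,DH)=11, d(DH,L)=27/2, d(DH,Q)=49/2
2. join L+Q (d=8, Q=-102) ⇒ LQ; edges |L|=23/6, |Q|=25/6
  updated: d(B,LQ)=35/2, d(C,LQ)=21/2, d(DH,LQ)=15
3. join B+C (d=1, Q=-113/2) ⇒ BC; edges |B|=31/8, |C|=-23/8
  updated: d(BC,DH)=55/4, d(BC,LQ)=27/2
4. join BC+DH (d=55/4, Q=-169/4) ⇒ BCDH; edges |BC|=49/8, |DH|=61/8
  updated: d(BCDH,LQ)=59/8
5. join BCDH+LQ (d=59/8) ⇒ BCDHLQ; edges |BCDH|=59/16, |LQ|=59/16
final tree: (((B:31/8,C:-23/8):49/8,(D:-11/8,H:35/8):61/8):59/16,(L:23/6,Q:25/6):59/16)
total length: 265/8

265/8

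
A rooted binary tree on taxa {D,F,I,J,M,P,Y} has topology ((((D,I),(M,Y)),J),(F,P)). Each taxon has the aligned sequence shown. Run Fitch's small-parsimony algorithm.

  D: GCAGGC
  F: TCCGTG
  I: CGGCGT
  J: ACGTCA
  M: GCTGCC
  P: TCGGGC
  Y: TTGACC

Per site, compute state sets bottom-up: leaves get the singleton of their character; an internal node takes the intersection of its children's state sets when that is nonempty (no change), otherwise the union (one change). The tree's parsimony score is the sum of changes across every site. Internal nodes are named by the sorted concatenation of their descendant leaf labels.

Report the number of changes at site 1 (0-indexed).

2

[col 0] DI: children D:{G}, I:{C} ∪→ {C,G}; cost 1
[col 0] MY: children M:{G}, Y:{T} ∪→ {G,T}; cost 1
[col 0] DIMY: children DI:{C,G}, MY:{G,T} ∩→ {G}; cost 0
[col 0] DIJMY: children DIMY:{G}, J:{A} ∪→ {A,G}; cost 1
[col 0] FP: children F:{T}, P:{T} ∩→ {T}; cost 0
[col 0] DFIJMPY: children DIJMY:{A,G}, FP:{T} ∪→ {A,G,T}; cost 1
[col 1] DI: children D:{C}, I:{G} ∪→ {C,G}; cost 1
[col 1] MY: children M:{C}, Y:{T} ∪→ {C,T}; cost 1
[col 1] DIMY: children DI:{C,G}, MY:{C,T} ∩→ {C}; cost 0
[col 1] DIJMY: children DIMY:{C}, J:{C} ∩→ {C}; cost 0
[col 1] FP: children F:{C}, P:{C} ∩→ {C}; cost 0
[col 1] DFIJMPY: children DIJMY:{C}, FP:{C} ∩→ {C}; cost 0
[col 2] DI: children D:{A}, I:{G} ∪→ {A,G}; cost 1
[col 2] MY: children M:{T}, Y:{G} ∪→ {G,T}; cost 1
[col 2] DIMY: children DI:{A,G}, MY:{G,T} ∩→ {G}; cost 0
[col 2] DIJMY: children DIMY:{G}, J:{G} ∩→ {G}; cost 0
[col 2] FP: children F:{C}, P:{G} ∪→ {C,G}; cost 1
[col 2] DFIJMPY: children DIJMY:{G}, FP:{C,G} ∩→ {G}; cost 0
[col 3] DI: children D:{G}, I:{C} ∪→ {C,G}; cost 1
[col 3] MY: children M:{G}, Y:{A} ∪→ {A,G}; cost 1
[col 3] DIMY: children DI:{C,G}, MY:{A,G} ∩→ {G}; cost 0
[col 3] DIJMY: children DIMY:{G}, J:{T} ∪→ {G,T}; cost 1
[col 3] FP: children F:{G}, P:{G} ∩→ {G}; cost 0
[col 3] DFIJMPY: children DIJMY:{G,T}, FP:{G} ∩→ {G}; cost 0
[col 4] DI: children D:{G}, I:{G} ∩→ {G}; cost 0
[col 4] MY: children M:{C}, Y:{C} ∩→ {C}; cost 0
[col 4] DIMY: children DI:{G}, MY:{C} ∪→ {C,G}; cost 1
[col 4] DIJMY: children DIMY:{C,G}, J:{C} ∩→ {C}; cost 0
[col 4] FP: children F:{T}, P:{G} ∪→ {G,T}; cost 1
[col 4] DFIJMPY: children DIJMY:{C}, FP:{G,T} ∪→ {C,G,T}; cost 1
[col 5] DI: children D:{C}, I:{T} ∪→ {C,T}; cost 1
[col 5] MY: children M:{C}, Y:{C} ∩→ {C}; cost 0
[col 5] DIMY: children DI:{C,T}, MY:{C} ∩→ {C}; cost 0
[col 5] DIJMY: children DIMY:{C}, J:{A} ∪→ {A,C}; cost 1
[col 5] FP: children F:{G}, P:{C} ∪→ {C,G}; cost 1
[col 5] DFIJMPY: children DIJMY:{A,C}, FP:{C,G} ∩→ {C}; cost 0
per-site changes: [4, 2, 3, 3, 3, 3]; total = 18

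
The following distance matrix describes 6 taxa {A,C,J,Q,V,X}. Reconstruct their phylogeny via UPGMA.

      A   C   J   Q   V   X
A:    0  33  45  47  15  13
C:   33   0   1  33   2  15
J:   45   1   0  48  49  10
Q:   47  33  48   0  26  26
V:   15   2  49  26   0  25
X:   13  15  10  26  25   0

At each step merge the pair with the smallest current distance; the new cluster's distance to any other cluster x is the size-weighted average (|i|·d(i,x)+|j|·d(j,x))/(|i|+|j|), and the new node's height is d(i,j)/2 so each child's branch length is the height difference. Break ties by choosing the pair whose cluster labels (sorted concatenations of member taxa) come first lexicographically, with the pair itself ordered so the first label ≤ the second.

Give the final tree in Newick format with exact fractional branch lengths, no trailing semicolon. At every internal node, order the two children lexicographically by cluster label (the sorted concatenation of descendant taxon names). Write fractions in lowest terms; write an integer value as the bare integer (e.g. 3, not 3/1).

(((A:15/2,V:15/2):77/12,((C:1/2,J:1/2):23/4,X:25/4):23/3):49/12,Q:18)

iteration 1: select C,J (d=1); attach at lengths (1/2, 1/2); label the merged cluster CJ
  updated: d(A,CJ)=39, d(CJ,Q)=81/2, d(CJ,V)=51/2, d(CJ,X)=25/2
iteration 2: select CJ,X (d=25/2); attach at lengths (23/4, 25/4); label the merged cluster CJX
  updated: d(A,CJX)=91/3, d(CJX,Q)=107/3, d(CJX,V)=76/3
iteration 3: select A,V (d=15); attach at lengths (15/2, 15/2); label the merged cluster AV
  updated: d(AV,CJX)=167/6, d(AV,Q)=73/2
iteration 4: select AV,CJX (d=167/6); attach at lengths (77/12, 23/3); label the merged cluster ACJVX
  updated: d(ACJVX,Q)=36
iteration 5: select ACJVX,Q (d=36); attach at lengths (49/12, 18); label the merged cluster ACJQVX
final tree: (((A:15/2,V:15/2):77/12,((C:1/2,J:1/2):23/4,X:25/4):23/3):49/12,Q:18)
total length: 385/6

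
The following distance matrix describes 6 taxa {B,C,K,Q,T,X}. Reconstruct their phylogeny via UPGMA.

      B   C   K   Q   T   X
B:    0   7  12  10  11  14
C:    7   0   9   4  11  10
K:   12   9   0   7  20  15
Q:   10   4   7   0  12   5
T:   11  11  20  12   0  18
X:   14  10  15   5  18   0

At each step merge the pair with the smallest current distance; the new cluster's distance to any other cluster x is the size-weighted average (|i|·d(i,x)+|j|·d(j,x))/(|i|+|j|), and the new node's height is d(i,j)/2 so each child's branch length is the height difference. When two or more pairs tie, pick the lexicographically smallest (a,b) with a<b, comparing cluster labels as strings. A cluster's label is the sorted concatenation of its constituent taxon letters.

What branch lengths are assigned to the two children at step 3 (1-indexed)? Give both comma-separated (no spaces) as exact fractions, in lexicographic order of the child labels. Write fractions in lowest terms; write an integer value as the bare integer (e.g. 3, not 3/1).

31/6,17/12

iteration 1: select C,Q (d=4); attach at lengths (2, 2); label the merged cluster CQ
  updated: d(B,CQ)=17/2, d(CQ,K)=8, d(CQ,T)=23/2, d(CQ,X)=15/2
iteration 2: select CQ,X (d=15/2); attach at lengths (7/4, 15/4); label the merged cluster CQX
  updated: d(B,CQX)=31/3, d(CQX,K)=31/3, d(CQX,T)=41/3
iteration 3: select B,CQX (d=31/3); attach at lengths (31/6, 17/12); label the merged cluster BCQX
  updated: d(BCQX,K)=43/4, d(BCQX,T)=13
iteration 4: select BCQX,K (d=43/4); attach at lengths (5/24, 43/8); label the merged cluster BCKQX
  updated: d(BCKQX,T)=72/5
iteration 5: select BCKQX,T (d=72/5); attach at lengths (73/40, 36/5); label the merged cluster BCKQTX
final tree: (((B:31/6,((C:2,Q:2):7/4,X:15/4):17/12):5/24,K:43/8):73/40,T:36/5)
total length: 3683/120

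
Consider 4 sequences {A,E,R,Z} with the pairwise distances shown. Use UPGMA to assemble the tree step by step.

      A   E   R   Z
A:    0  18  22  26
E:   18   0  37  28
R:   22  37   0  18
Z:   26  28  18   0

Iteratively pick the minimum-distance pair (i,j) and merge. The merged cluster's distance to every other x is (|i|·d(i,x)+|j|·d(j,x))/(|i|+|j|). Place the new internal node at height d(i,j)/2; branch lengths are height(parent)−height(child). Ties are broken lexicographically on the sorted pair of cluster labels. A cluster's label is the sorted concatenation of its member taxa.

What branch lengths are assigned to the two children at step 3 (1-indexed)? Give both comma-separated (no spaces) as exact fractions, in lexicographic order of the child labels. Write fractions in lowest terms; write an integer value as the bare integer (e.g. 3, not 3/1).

41/8,41/8

step 1: merge (A,E) at d=18; branch lengths A→9, E→9; new cluster AE
  updated: d(AE,R)=59/2, d(AE,Z)=27
step 2: merge (R,Z) at d=18; branch lengths R→9, Z→9; new cluster RZ
  updated: d(AE,RZ)=113/4
step 3: merge (AE,RZ) at d=113/4; branch lengths AE→41/8, RZ→41/8; new cluster AERZ
final tree: ((A:9,E:9):41/8,(R:9,Z:9):41/8)
total length: 185/4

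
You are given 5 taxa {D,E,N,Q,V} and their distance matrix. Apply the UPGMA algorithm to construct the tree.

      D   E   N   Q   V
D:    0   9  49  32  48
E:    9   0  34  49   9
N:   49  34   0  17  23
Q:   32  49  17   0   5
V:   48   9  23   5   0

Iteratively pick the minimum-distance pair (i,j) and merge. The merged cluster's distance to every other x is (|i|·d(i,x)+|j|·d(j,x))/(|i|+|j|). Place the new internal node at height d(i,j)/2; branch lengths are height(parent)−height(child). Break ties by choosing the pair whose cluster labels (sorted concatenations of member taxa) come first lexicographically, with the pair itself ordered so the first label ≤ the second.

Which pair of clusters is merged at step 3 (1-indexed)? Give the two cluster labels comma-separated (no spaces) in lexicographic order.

iteration 1: select Q,V (d=5); attach at lengths (5/2, 5/2); label the merged cluster QV
  updated: d(D,QV)=40, d(E,QV)=29, d(N,QV)=20
iteration 2: select D,E (d=9); attach at lengths (9/2, 9/2); label the merged cluster DE
  updated: d(DE,N)=83/2, d(DE,QV)=69/2
iteration 3: select N,QV (d=20); attach at lengths (10, 15/2); label the merged cluster NQV
  updated: d(DE,NQV)=221/6
iteration 4: select DE,NQV (d=221/6); attach at lengths (167/12, 101/12); label the merged cluster DENQV
final tree: ((D:9/2,E:9/2):167/12,(N:10,(Q:5/2,V:5/2):15/2):101/12)
total length: 323/6

N,QV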